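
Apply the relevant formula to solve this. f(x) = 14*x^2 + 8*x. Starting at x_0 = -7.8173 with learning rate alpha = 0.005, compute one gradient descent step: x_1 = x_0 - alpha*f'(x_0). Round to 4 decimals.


We compute the gradient at x_0 and apply the update.
f'(x) = 28*x + 8
f'(-7.8173) = 28*-7.8173 + 8 = -210.8844
x_1 = -7.8173 - 0.005*-210.8844 = -6.7629


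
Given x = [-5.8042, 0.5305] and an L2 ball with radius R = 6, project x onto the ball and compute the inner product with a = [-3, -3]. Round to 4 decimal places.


Step 1: Compute ||x|| (intermediates to 6 decimals).
||x|| = sqrt((-5.8042)^2 + 0.5305^2) = 5.828393
Step 2: Project.
Since ||x|| <= R, proj = x (no scaling needed).
proj(x) = [-5.8042, 0.5305]
Step 3: Dot product.
a^T * proj(x) = -3*(-5.8042) - 3*0.5305 = 15.8211


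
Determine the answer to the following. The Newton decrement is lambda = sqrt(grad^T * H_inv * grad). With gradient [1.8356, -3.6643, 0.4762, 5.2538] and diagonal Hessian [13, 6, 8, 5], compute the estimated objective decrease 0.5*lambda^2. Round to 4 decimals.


Step 1: H is diagonal, so H^(-1) * g = [0.1412, -0.6107, 0.0595, 1.0508].
Step 2: g^T H^(-1) g = sum_i g_i^2 / H_ii
  = (1.8356)^2/13 + (-3.6643)^2/6 + (0.4762)^2/8 + (5.2538)^2/5
  = 0.2592 + 2.2378 + 0.0283 + 5.5205 = 8.0459
Step 3: Objective decrease = 0.5 * g^T H^(-1) g = 4.0229


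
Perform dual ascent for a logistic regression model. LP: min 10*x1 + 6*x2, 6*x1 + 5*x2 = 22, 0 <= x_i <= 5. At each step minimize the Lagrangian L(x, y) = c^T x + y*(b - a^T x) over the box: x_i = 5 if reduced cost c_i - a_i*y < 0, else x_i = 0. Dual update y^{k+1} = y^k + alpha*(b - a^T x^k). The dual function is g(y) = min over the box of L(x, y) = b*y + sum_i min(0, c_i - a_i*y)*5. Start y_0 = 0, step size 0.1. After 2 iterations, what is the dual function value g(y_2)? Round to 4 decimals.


Dual ascent for LP: min 10*x1 + 6*x2, 6*x1 + 5*x2 = 22, 0 <= x_i <= 5
Step 1: y^k = 0.0, reduced costs: (10.0, 6.0)
  x^k = (0.0, 0.0), subgradient = b - a^T x = 22.0
  y^{k+1} = 0.0 + 0.1*22.0 = 2.2
Step 2: y^k = 2.2, reduced costs: (-3.2, -5.0)
  x^k = (5.0, 5.0), subgradient = b - a^T x = -33.0
  y^{k+1} = 2.2 + 0.1*-33.0 = -1.1
Dual objective at y_2 = -1.1: reduced costs (16.6, 11.5), box minimizer x = (0.0, 0.0)
g(y_2) = b*y + (c1 - a1*y)*x1 + (c2 - a2*y)*x2 = 22*(-1.1) + 16.6*0.0 + 11.5*0.0 = -24.2 + 0.0 + 0.0 = -24.2


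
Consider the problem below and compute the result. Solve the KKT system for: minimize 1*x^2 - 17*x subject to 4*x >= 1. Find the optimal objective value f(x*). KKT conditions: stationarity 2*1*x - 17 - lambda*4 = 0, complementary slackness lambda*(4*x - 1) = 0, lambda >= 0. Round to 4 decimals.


Step 1: Try lambda = 0 (constraint inactive).
Stationarity: 2*1*x - 17 = 0
x* = 17/(2*1) = 8.5
Check constraint: 4*8.5 = 34.0 >= 1 -- satisfied.
Step 2: Compute optimal value.
f(x*) = 1*8.5^2 - 17*8.5 = -72.25


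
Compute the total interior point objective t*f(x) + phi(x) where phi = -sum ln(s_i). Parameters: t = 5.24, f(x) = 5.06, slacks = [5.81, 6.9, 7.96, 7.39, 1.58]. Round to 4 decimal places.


Step 1: Compute log-barrier.
ln values: [1.7596, 1.9315, 2.0744, 2.0001, 0.4574]
phi = -(1.7596 + 1.9315 + 2.0744 + 2.0001 + 0.4574) = -8.2231
Step 2: Compute augmented objective.
t*f(x) = 5.24*5.06 = 26.5144
Total = 26.5144 - 8.2231 = 18.2913


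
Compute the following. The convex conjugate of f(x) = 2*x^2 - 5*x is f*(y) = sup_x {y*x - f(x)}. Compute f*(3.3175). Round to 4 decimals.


f*(y) = sup_x {y*x - a*x^2 - b*x} = sup_x {(y-b)*x - a*x^2}
FOC: (y - b) - 2a*x = 0 => x* = (y - b)/(2a)
x* = (3.3175 + 5)/(2*2) = 2.0794
f*(3.3175) = (y-b)^2/(4a) = (3.3175 + 5)^2/(4*2)
= 69.1808/8 = 8.6476


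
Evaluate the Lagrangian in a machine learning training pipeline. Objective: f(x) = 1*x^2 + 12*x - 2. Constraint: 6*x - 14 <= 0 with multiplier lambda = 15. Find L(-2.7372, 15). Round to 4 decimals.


Step 1: Evaluate f(x).
f(-2.7372) = 1*(-2.7372)^2 + 12*(-2.7372) - 2 = -27.3541
Step 2: Evaluate g(x).
g(-2.7372) = 6*-2.7372 - 14 = -30.4232
Step 3: Compute Lagrangian.
L = -27.3541 + 15*-30.4232 = -483.7021


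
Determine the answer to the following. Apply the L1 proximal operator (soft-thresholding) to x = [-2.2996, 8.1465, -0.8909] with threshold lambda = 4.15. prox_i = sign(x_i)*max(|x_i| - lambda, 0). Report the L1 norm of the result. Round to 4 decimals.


Soft-thresholding with lambda = 4.15:
prox(-2.2996) = sign(-2.2996)*max(|-2.2996| - 4.15, 0) = 0.0
prox(8.1465) = sign(8.1465)*max(|8.1465| - 4.15, 0) = 3.9965
prox(-0.8909) = sign(-0.8909)*max(|-0.8909| - 4.15, 0) = 0.0
prox(x) = [0.0, 3.9965, 0.0]
||prox(x)||_1 = 0.0 + 3.9965 + 0.0 = 3.9965


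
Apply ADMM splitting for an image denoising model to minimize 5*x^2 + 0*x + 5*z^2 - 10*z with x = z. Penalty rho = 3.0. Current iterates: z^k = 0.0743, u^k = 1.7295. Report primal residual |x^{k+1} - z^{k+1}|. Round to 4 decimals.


ADMM iteration with rho = 3.0, z^k = 0.0743, u^k = 1.7295
Step 1: x-update.
Minimize 5*x^2 + 0*x + (3.0/2)*(x - 0.0743 + 1.7295)^2
FOC: (2*5 + 3.0)*x = 0 + 3.0*(0.0743 - 1.7295)
x^{k+1} = -0.382
Step 2: z-update.
Minimize 5*z^2 - 10*z + (3.0/2)*(-0.382 - z + 1.7295)^2
FOC: (2*5 + 3.0)*z = 10 + 3.0*(-0.382 + 1.7295)
z^{k+1} = 1.0802
Step 3: u-update.
u^{k+1} = 1.7295 - 0.382 - 1.0802 = 0.2673
Step 4: Primal residual = |-0.382 - 1.0802| = 1.4622


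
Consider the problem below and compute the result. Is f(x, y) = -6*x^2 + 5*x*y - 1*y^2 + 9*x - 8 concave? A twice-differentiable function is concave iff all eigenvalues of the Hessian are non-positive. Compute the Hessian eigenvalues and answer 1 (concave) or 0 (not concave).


The Hessian of f(x,y) = -6*x^2 + 5*x*y - 1*y^2 + 9*x - 8 is:
H = [[-12, 5], [5, -2]]
Trace = -12 - 2 = -14
Determinant = -12*-2 - (5)^2 = -1
Discriminant = (-14)^2 - 4*-1 = 200.0
Eigenvalues: lambda_1 = -14.0711, lambda_2 = 0.0711
The function is not concave.

0


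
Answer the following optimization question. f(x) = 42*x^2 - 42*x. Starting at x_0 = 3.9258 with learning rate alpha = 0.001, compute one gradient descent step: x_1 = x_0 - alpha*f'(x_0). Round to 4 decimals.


We compute the gradient at x_0 and apply the update.
f'(x) = 84*x - 42
f'(3.9258) = 84*3.9258 - 42 = 287.7672
x_1 = 3.9258 - 0.001*287.7672 = 3.638


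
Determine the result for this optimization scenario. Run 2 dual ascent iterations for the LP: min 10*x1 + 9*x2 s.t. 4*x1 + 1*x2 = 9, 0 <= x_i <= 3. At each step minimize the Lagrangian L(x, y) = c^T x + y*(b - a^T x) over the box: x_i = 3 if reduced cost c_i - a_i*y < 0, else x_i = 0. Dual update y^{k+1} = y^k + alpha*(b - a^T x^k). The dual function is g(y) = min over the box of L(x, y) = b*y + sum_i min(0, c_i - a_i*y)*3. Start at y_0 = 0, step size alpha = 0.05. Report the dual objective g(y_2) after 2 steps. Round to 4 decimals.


Dual ascent for LP: min 10*x1 + 9*x2, 4*x1 + 1*x2 = 9, 0 <= x_i <= 3
Step 1: y^k = 0.0, reduced costs: (10.0, 9.0)
  x^k = (0.0, 0.0), subgradient = b - a^T x = 9.0
  y^{k+1} = 0.0 + 0.05*9.0 = 0.45
Step 2: y^k = 0.45, reduced costs: (8.2, 8.55)
  x^k = (0.0, 0.0), subgradient = b - a^T x = 9.0
  y^{k+1} = 0.45 + 0.05*9.0 = 0.9
Dual objective at y_2 = 0.9: reduced costs (6.4, 8.1), box minimizer x = (0.0, 0.0)
g(y_2) = b*y + (c1 - a1*y)*x1 + (c2 - a2*y)*x2 = 9*0.9 + 6.4*0.0 + 8.1*0.0 = 8.1 + 0.0 + 0.0 = 8.1


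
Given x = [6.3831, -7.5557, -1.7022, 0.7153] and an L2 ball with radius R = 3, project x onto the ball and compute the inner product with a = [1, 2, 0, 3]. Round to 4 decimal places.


Step 1: Compute ||x|| (intermediates to 6 decimals).
||x|| = sqrt(6.3831^2 + (-7.5557)^2 + (-1.7022)^2 + 0.7153^2) = 10.061894
Step 2: Project.
Since ||x|| > R, scale = R/||x|| = 3/10.061894 = 0.298155, proj(x) = scale * x
proj(x) = [1.903153, -2.25277, -0.507519, 0.21327]
Step 3: Dot product.
a^T * proj(x) = 1*1.903153 + 2*(-2.25277) + 0*(-0.507519) + 3*0.21327 = -1.9626


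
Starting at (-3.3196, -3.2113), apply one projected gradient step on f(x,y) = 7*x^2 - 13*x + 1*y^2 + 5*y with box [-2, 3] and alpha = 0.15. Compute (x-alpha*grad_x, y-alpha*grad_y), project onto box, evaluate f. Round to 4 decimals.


Step 1: Compute gradient at (-3.3196, -3.2113).
grad_x = 2*7*-3.3196 - 13 = -59.4744
grad_y = 2*1*-3.2113 + 5 = -1.4226
Step 2: Gradient step.
x_raw = -3.3196 - 0.15*-59.4744 = 5.6016
y_raw = -3.2113 - 0.15*-1.4226 = -2.9979
Step 3: Project onto [-2, 3].
x_proj = clip(5.6016) = 3.0
y_proj = clip(-2.9979) = -2.0
Step 4: Evaluate f.
f(3.0, -2.0) = 18.0


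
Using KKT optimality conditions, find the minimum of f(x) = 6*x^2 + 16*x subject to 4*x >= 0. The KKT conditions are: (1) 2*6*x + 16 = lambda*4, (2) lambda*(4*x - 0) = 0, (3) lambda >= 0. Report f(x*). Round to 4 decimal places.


Step 1: Try lambda = 0 (constraint inactive).
x_unc = -16/(2*6) = -1.3333
Check: 4*-1.3333 = -5.3332 < 0 -- violated!
Step 2: Constraint must be active: 4*x = 0
x* = 0/4 = 0.0
lambda = (2*6*0.0 + 16)/4 = 4.0
Step 3: Compute optimal value.
f(x*) = 6*0.0^2 + 16*0.0 = 0.0


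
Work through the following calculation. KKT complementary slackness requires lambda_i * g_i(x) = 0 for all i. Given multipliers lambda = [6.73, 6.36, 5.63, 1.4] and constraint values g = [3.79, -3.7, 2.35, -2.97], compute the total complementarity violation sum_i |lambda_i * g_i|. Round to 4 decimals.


KKT complementary slackness check:
lambda_1 * g_1 = 6.73 * 3.79 = 25.5067
lambda_2 * g_2 = 6.36 * -3.7 = -23.532
lambda_3 * g_3 = 5.63 * 2.35 = 13.2305
lambda_4 * g_4 = 1.4 * -2.97 = -4.158
Total violation = 25.5067 + 23.532 + 13.2305 + 4.158 = 66.4272


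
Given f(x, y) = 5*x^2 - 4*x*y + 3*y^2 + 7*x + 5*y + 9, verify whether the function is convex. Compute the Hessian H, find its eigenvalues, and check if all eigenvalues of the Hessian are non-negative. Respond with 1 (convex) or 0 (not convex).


The Hessian of f(x,y) = 5*x^2 - 4*x*y + 3*y^2 + 7*x + 5*y + 9 is:
H = [[10, -4], [-4, 6]]
Trace = 10 + 6 = 16
Determinant = 10*6 - (-4)^2 = 44
Discriminant = (16)^2 - 4*44 = 80.0
Eigenvalues: lambda_1 = 3.5279, lambda_2 = 12.4721
The function is convex.

1


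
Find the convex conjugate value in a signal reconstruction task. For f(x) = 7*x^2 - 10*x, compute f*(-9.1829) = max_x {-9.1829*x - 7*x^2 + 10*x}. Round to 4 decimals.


f*(y) = sup_x {y*x - a*x^2 - b*x} = sup_x {(y-b)*x - a*x^2}
FOC: (y - b) - 2a*x = 0 => x* = (y - b)/(2a)
x* = (-9.1829 + 10)/(2*7) = 0.0584
f*(-9.1829) = (y-b)^2/(4a) = (-9.1829 + 10)^2/(4*7)
= 0.6677/28 = 0.0238


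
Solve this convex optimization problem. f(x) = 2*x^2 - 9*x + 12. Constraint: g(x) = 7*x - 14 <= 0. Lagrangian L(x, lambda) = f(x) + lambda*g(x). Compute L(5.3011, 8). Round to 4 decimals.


Step 1: Evaluate f(x).
f(5.3011) = 2*5.3011^2 - 9*5.3011 + 12 = 20.4934
Step 2: Evaluate g(x).
g(5.3011) = 7*5.3011 - 14 = 23.1077
Step 3: Compute Lagrangian.
L = 20.4934 + 8*23.1077 = 205.355


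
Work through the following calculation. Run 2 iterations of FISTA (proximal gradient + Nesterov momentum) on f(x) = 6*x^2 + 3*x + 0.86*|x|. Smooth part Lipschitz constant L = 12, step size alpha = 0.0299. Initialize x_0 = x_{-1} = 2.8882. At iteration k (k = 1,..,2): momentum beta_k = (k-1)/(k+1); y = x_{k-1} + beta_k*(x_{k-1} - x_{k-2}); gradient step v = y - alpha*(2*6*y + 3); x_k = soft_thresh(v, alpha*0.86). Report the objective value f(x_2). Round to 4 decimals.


FISTA on f(x) = 6*x^2 + 3*x + 0.86*|x|
L = 12, alpha = 0.0299
Iteration 1: beta = 0.0, y = 2.8882 + 0.0*(2.8882 - 2.8882) = 2.8882
  grad(y) = 37.6584, v = y - alpha*grad = 1.7622
  prox(v) = soft_thresh(1.7622, 0.0257) = 1.7365
Iteration 2: beta = 0.3333, y = 1.7365 + 0.3333*(1.7365 - 2.8882) = 1.3526
  grad(y) = 19.2312, v = y - alpha*grad = 0.7776
  prox(v) = soft_thresh(0.7776, 0.0257) = 0.7519
f(x_2) = 6*0.7519^2 + 3*0.7519 + 0.86*|0.7519| = 6.2941


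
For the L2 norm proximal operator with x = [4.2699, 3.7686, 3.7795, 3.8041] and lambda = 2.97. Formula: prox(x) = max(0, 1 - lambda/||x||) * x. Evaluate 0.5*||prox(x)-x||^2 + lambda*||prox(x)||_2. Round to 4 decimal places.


Step 1: Compute ||x||.
||x|| = 7.8224
Step 2: Compute scaling factor.
scale = max(0, 1 - 2.97/7.8224) = 0.6203
Step 3: prox(x) = [2.6487, 2.3377, 2.3445, 2.3598]
||prox(x)|| = 4.8524
Step 4: Proximal objective.
0.5*||prox-x||^2 = 4.4105
lambda*||prox|| = 14.4116
Total = 18.8221


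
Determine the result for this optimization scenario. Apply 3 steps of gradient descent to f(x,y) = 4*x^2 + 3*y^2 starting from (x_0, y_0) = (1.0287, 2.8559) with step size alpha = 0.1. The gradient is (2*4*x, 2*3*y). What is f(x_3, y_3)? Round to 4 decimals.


Gradient descent on f(x,y) = 4*x^2 + 3*y^2.
Starting point: (1.0287, 2.8559), alpha = 0.1
Step 1: grad_x = 2*4*1.0287 = 8.2296, grad_y = 2*3*2.8559 = 17.1354
  x_1 = 1.0287 - 0.1*8.2296 = 0.2057
  y_1 = 2.8559 - 0.1*17.1354 = 1.1424
Step 2: grad_x = 2*4*0.2057 = 1.6459, grad_y = 2*3*1.1424 = 6.8542
  x_2 = 0.2057 - 0.1*1.6459 = 0.0411
  y_2 = 1.1424 - 0.1*6.8542 = 0.4569
Step 3: grad_x = 2*4*0.0411 = 0.3292, grad_y = 2*3*0.4569 = 2.7417
  x_3 = 0.0411 - 0.1*0.3292 = 0.0082
  y_3 = 0.4569 - 0.1*2.7417 = 0.1828
f(0.0082, 0.1828) = 4*0.0082^2 + 3*0.1828^2 = 0.1005


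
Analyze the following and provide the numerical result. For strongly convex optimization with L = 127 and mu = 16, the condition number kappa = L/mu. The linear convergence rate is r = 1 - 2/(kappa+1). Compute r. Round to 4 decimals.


Step 1: Compute the condition number.
kappa = L/mu = 127/16 = 7.9375
Step 2: Compute the convergence rate.
r = 1 - 2/(kappa + 1) = 1 - 2*mu/(L + mu) = (L - mu)/(L + mu) = 111/143 = 0.7762


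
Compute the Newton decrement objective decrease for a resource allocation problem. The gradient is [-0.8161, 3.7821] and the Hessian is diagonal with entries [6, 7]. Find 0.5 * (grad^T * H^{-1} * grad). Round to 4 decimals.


Step 1: H is diagonal, so H^(-1) * g = [-0.136, 0.5403].
Step 2: g^T H^(-1) g = sum_i g_i^2 / H_ii
  = (-0.8161)^2/6 + (3.7821)^2/7
  = 0.111 + 2.0435 = 2.1545
Step 3: Objective decrease = 0.5 * g^T H^(-1) g = 1.0772


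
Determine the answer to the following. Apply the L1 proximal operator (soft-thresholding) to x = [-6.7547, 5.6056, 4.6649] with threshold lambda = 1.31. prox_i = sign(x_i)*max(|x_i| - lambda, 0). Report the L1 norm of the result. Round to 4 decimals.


Soft-thresholding with lambda = 1.31:
prox(-6.7547) = sign(-6.7547)*max(|-6.7547| - 1.31, 0) = -5.4447
prox(5.6056) = sign(5.6056)*max(|5.6056| - 1.31, 0) = 4.2956
prox(4.6649) = sign(4.6649)*max(|4.6649| - 1.31, 0) = 3.3549
prox(x) = [-5.4447, 4.2956, 3.3549]
||prox(x)||_1 = 5.4447 + 4.2956 + 3.3549 = 13.0952


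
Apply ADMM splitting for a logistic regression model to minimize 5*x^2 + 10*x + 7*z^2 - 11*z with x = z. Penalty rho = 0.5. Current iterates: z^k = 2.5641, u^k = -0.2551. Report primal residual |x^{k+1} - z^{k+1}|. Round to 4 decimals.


ADMM iteration with rho = 0.5, z^k = 2.5641, u^k = -0.2551
Step 1: x-update.
Minimize 5*x^2 + 10*x + (0.5/2)*(x - 2.5641 - 0.2551)^2
FOC: (2*5 + 0.5)*x = -10 + 0.5*(2.5641 + 0.2551)
x^{k+1} = -0.8181
Step 2: z-update.
Minimize 7*z^2 - 11*z + (0.5/2)*(-0.8181 - z - 0.2551)^2
FOC: (2*7 + 0.5)*z = 11 + 0.5*(-0.8181 - 0.2551)
z^{k+1} = 0.7216
Step 3: u-update.
u^{k+1} = -0.2551 - 0.8181 - 0.7216 = -1.7948
Step 4: Primal residual = |-0.8181 - 0.7216| = 1.5397


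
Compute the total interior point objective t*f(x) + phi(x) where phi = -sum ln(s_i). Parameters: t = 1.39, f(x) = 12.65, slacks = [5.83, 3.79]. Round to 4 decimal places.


Step 1: Compute log-barrier.
ln values: [1.763, 1.3324]
phi = -(1.763 + 1.3324) = -3.0954
Step 2: Compute augmented objective.
t*f(x) = 1.39*12.65 = 17.5835
Total = 17.5835 - 3.0954 = 14.4881


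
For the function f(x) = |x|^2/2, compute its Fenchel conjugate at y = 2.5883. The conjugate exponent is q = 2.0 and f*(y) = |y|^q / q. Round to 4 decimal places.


The conjugate exponent q satisfies 1/p + 1/q = 1.
p = 2, so q = 2/(2 - 1) = 2.0
|y|^q = 2.5883^2.0 = 6.6993
f*(2.5883) = 6.6993 / 2.0 = 3.3496


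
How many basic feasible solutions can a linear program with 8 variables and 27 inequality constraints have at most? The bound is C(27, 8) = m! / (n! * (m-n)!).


Each vertex corresponds to some choice of n active constraints out of m, so the number of vertices is at most C(m, n) = m! / (n!(m-n)!).
m = 27, n = 8
Numerator: 27 * 26 * 25 * 24 * 23 * 22 * 21 * 20
Denominator: 8! = 40320
C(27, 8) = 2220075


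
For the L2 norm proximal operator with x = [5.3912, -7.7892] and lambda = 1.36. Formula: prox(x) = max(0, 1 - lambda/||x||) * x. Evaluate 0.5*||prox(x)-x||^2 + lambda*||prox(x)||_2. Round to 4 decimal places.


Step 1: Compute ||x||.
||x|| = 9.4729
Step 2: Compute scaling factor.
scale = max(0, 1 - 1.36/9.4729) = 0.8564
Step 3: prox(x) = [4.6172, -6.6709]
||prox(x)|| = 8.1129
Step 4: Proximal objective.
0.5*||prox-x||^2 = 0.9248
lambda*||prox|| = 11.0335
Total = 11.9584


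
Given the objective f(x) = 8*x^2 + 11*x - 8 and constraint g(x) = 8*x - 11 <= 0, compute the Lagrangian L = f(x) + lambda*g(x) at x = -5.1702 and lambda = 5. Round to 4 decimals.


Step 1: Evaluate f(x).
f(-5.1702) = 8*(-5.1702)^2 + 11*(-5.1702) - 8 = 148.9755
Step 2: Evaluate g(x).
g(-5.1702) = 8*-5.1702 - 11 = -52.3616
Step 3: Compute Lagrangian.
L = 148.9755 + 5*-52.3616 = -112.8325


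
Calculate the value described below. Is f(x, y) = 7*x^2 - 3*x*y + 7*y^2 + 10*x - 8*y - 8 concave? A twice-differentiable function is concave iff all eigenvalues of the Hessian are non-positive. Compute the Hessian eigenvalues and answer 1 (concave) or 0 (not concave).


The Hessian of f(x,y) = 7*x^2 - 3*x*y + 7*y^2 + 10*x - 8*y - 8 is:
H = [[14, -3], [-3, 14]]
Trace = 14 + 14 = 28
Determinant = 14*14 - (-3)^2 = 187
Discriminant = (28)^2 - 4*187 = 36.0
Eigenvalues: lambda_1 = 11.0, lambda_2 = 17.0
The function is not concave.

0


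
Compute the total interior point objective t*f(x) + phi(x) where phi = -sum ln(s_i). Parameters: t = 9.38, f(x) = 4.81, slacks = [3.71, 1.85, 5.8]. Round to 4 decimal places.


Step 1: Compute log-barrier.
ln values: [1.311, 0.6152, 1.7579]
phi = -(1.311 + 0.6152 + 1.7579) = -3.6841
Step 2: Compute augmented objective.
t*f(x) = 9.38*4.81 = 45.1178
Total = 45.1178 - 3.6841 = 41.4337


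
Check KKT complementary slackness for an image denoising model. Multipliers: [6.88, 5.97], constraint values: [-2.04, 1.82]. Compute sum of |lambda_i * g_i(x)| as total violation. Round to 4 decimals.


KKT complementary slackness check:
lambda_1 * g_1 = 6.88 * -2.04 = -14.0352
lambda_2 * g_2 = 5.97 * 1.82 = 10.8654
Total violation = 14.0352 + 10.8654 = 24.9006


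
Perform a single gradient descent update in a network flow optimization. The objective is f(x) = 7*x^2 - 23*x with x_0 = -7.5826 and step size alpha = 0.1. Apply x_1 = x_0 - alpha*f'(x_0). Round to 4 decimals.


We compute the gradient at x_0 and apply the update.
f'(x) = 14*x - 23
f'(-7.5826) = 14*-7.5826 - 23 = -129.1564
x_1 = -7.5826 - 0.1*-129.1564 = 5.333


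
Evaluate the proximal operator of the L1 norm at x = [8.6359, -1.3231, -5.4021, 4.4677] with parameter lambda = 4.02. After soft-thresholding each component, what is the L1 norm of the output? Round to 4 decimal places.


Soft-thresholding with lambda = 4.02:
prox(8.6359) = sign(8.6359)*max(|8.6359| - 4.02, 0) = 4.6159
prox(-1.3231) = sign(-1.3231)*max(|-1.3231| - 4.02, 0) = 0.0
prox(-5.4021) = sign(-5.4021)*max(|-5.4021| - 4.02, 0) = -1.3821
prox(4.4677) = sign(4.4677)*max(|4.4677| - 4.02, 0) = 0.4477
prox(x) = [4.6159, 0.0, -1.3821, 0.4477]
||prox(x)||_1 = 4.6159 + 0.0 + 1.3821 + 0.4477 = 6.4457


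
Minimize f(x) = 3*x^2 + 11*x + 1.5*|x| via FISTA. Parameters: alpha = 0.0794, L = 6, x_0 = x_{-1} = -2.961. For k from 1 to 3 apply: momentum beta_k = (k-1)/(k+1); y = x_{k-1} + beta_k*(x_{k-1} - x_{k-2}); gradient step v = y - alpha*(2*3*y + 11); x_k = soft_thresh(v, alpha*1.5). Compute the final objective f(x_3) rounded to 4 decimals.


FISTA on f(x) = 3*x^2 + 11*x + 1.5*|x|
L = 6, alpha = 0.0794
Iteration 1: beta = 0.0, y = -2.961 + 0.0*(-2.961 + 2.961) = -2.961
  grad(y) = -6.766, v = y - alpha*grad = -2.4238
  prox(v) = soft_thresh(-2.4238, 0.1191) = -2.3047
Iteration 2: beta = 0.3333, y = -2.3047 + 0.3333*(-2.3047 + 2.961) = -2.0859
  grad(y) = -1.5154, v = y - alpha*grad = -1.9656
  prox(v) = soft_thresh(-1.9656, 0.1191) = -1.8465
Iteration 3: beta = 0.5, y = -1.8465 + 0.5*(-1.8465 + 2.3047) = -1.6174
  grad(y) = 1.2957, v = y - alpha*grad = -1.7203
  prox(v) = soft_thresh(-1.7203, 0.1191) = -1.6012
f(x_3) = 3*(-1.6012)^2 + 11*(-1.6012) + 1.5*|-1.6012| = -7.5199


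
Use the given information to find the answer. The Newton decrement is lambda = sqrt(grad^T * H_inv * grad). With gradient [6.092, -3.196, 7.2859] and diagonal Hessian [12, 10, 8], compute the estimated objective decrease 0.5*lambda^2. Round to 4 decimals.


Step 1: H is diagonal, so H^(-1) * g = [0.5077, -0.3196, 0.9107].
Step 2: g^T H^(-1) g = sum_i g_i^2 / H_ii
  = (6.092)^2/12 + (-3.196)^2/10 + (7.2859)^2/8
  = 3.0927 + 1.0214 + 6.6355 = 10.7497
Step 3: Objective decrease = 0.5 * g^T H^(-1) g = 5.3748


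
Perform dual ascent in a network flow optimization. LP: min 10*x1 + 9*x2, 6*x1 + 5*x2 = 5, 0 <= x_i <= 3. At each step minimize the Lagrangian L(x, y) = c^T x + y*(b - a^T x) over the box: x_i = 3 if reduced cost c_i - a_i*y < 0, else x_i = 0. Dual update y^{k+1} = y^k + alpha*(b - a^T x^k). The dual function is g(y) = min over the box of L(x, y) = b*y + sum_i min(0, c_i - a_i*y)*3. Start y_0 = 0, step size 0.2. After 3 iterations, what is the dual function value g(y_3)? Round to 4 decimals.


Dual ascent for LP: min 10*x1 + 9*x2, 6*x1 + 5*x2 = 5, 0 <= x_i <= 3
Step 1: y^k = 0.0, reduced costs: (10.0, 9.0)
  x^k = (0.0, 0.0), subgradient = b - a^T x = 5.0
  y^{k+1} = 0.0 + 0.2*5.0 = 1.0
Step 2: y^k = 1.0, reduced costs: (4.0, 4.0)
  x^k = (0.0, 0.0), subgradient = b - a^T x = 5.0
  y^{k+1} = 1.0 + 0.2*5.0 = 2.0
Step 3: y^k = 2.0, reduced costs: (-2.0, -1.0)
  x^k = (3.0, 3.0), subgradient = b - a^T x = -28.0
  y^{k+1} = 2.0 + 0.2*-28.0 = -3.6
Dual objective at y_3 = -3.6: reduced costs (31.6, 27.0), box minimizer x = (0.0, 0.0)
g(y_3) = b*y + (c1 - a1*y)*x1 + (c2 - a2*y)*x2 = 5*(-3.6) + 31.6*0.0 + 27.0*0.0 = -18.0 + 0.0 + 0.0 = -18.0


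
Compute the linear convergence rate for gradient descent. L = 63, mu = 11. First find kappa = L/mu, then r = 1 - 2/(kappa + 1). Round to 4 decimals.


Step 1: Compute the condition number.
kappa = L/mu = 63/11 = 5.7273
Step 2: Compute the convergence rate.
r = 1 - 2/(kappa + 1) = 1 - 2*mu/(L + mu) = (L - mu)/(L + mu) = 52/74 = 0.7027


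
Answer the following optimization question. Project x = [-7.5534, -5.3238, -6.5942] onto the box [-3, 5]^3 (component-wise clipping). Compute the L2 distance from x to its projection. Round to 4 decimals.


Project each component onto [-3, 5].
clip(-7.5534) = -3.0, clip(-5.3238) = -3.0, clip(-6.5942) = -3.0
Projection = [-3.0, -3.0, -3.0]
Squared diffs: [20.7335, 5.4, 12.9183]
Distance = sqrt(39.0518) = 6.2491


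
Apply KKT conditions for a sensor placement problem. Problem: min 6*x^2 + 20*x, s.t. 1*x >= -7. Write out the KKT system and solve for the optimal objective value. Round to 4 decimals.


Step 1: Try lambda = 0 (constraint inactive).
Stationarity: 2*6*x + 20 = 0
x* = -20/(2*6) = -5/3 = -1.6667 (rounded; the exact value -5/3 is used below)
Check constraint: 1*-1.6667 = -1.6667 >= -7 -- satisfied.
Step 2: Compute optimal value.
f(x*) = 6*(-5/3)^2 + 20*(-5/3) = -16.6667


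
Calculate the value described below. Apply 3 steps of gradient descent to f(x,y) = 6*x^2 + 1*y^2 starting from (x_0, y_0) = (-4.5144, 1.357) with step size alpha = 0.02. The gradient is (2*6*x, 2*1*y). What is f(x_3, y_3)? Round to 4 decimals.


Gradient descent on f(x,y) = 6*x^2 + 1*y^2.
Starting point: (-4.5144, 1.357), alpha = 0.02
Step 1: grad_x = 2*6*-4.5144 = -54.1728, grad_y = 2*1*1.357 = 2.714
  x_1 = -4.5144 - 0.02*-54.1728 = -3.4309
  y_1 = 1.357 - 0.02*2.714 = 1.3027
Step 2: grad_x = 2*6*-3.4309 = -41.1713, grad_y = 2*1*1.3027 = 2.6054
  x_2 = -3.4309 - 0.02*-41.1713 = -2.6075
  y_2 = 1.3027 - 0.02*2.6054 = 1.2506
Step 3: grad_x = 2*6*-2.6075 = -31.2902, grad_y = 2*1*1.2506 = 2.5012
  x_3 = -2.6075 - 0.02*-31.2902 = -1.9817
  y_3 = 1.2506 - 0.02*2.5012 = 1.2006
f(-1.9817, 1.2006) = 6*(-1.9817)^2 + 1*1.2006^2 = 25.0045


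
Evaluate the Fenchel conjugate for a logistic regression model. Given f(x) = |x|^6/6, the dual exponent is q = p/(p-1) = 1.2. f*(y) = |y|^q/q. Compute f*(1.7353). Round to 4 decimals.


The conjugate exponent q satisfies 1/p + 1/q = 1.
p = 6, so q = 6/(6 - 1) = 1.2
|y|^q = 1.7353^1.2 = 1.9375
f*(1.7353) = 1.9375 / 1.2 = 1.6146


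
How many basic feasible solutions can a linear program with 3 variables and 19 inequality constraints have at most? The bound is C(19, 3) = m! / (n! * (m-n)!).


Each vertex corresponds to some choice of n active constraints out of m, so the number of vertices is at most C(m, n) = m! / (n!(m-n)!).
m = 19, n = 3
Numerator: 19 * 18 * 17
Denominator: 3! = 6
C(19, 3) = 969


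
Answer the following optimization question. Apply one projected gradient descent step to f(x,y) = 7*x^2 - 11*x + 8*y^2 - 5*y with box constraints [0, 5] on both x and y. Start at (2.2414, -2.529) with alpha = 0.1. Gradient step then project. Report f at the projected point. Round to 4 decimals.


Step 1: Compute gradient at (2.2414, -2.529).
grad_x = 2*7*2.2414 - 11 = 20.3796
grad_y = 2*8*-2.529 - 5 = -45.464
Step 2: Gradient step.
x_raw = 2.2414 - 0.1*20.3796 = 0.2034
y_raw = -2.529 - 0.1*-45.464 = 2.0174
Step 3: Project onto [0, 5].
x_proj = clip(0.2034) = 0.2034
y_proj = clip(2.0174) = 2.0174
Step 4: Evaluate f.
f(0.2034, 2.0174) = 20.5241


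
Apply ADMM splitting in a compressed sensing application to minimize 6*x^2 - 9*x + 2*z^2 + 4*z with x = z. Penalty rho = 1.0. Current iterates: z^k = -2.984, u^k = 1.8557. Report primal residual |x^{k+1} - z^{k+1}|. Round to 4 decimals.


ADMM iteration with rho = 1.0, z^k = -2.984, u^k = 1.8557
Step 1: x-update.
Minimize 6*x^2 - 9*x + (1.0/2)*(x + 2.984 + 1.8557)^2
FOC: (2*6 + 1.0)*x = 9 + 1.0*(-2.984 - 1.8557)
x^{k+1} = 0.32
Step 2: z-update.
Minimize 2*z^2 + 4*z + (1.0/2)*(0.32 - z + 1.8557)^2
FOC: (2*2 + 1.0)*z = -4 + 1.0*(0.32 + 1.8557)
z^{k+1} = -0.3649
Step 3: u-update.
u^{k+1} = 1.8557 + 0.32 + 0.3649 = 2.5406
Step 4: Primal residual = |0.32 + 0.3649| = 0.6849


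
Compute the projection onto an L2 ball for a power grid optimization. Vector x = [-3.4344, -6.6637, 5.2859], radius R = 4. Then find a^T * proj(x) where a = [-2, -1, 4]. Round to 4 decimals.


Step 1: Compute ||x|| (intermediates to 6 decimals).
||x|| = sqrt((-3.4344)^2 + (-6.6637)^2 + 5.2859^2) = 9.172826
Step 2: Project.
Since ||x|| > R, scale = R/||x|| = 4/9.172826 = 0.436071, proj(x) = scale * x
proj(x) = [-1.497642, -2.905846, 2.305028]
Step 3: Dot product.
a^T * proj(x) = -2*(-1.497642) - 1*(-2.905846) + 4*2.305028 = 15.1212


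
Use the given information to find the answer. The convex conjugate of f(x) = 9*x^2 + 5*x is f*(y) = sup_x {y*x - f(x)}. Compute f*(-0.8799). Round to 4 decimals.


f*(y) = sup_x {y*x - a*x^2 - b*x} = sup_x {(y-b)*x - a*x^2}
FOC: (y - b) - 2a*x = 0 => x* = (y - b)/(2a)
x* = (-0.8799 - 5)/(2*9) = -0.3267
f*(-0.8799) = (y-b)^2/(4a) = (-0.8799 - 5)^2/(4*9)
= 34.5732/36 = 0.9604


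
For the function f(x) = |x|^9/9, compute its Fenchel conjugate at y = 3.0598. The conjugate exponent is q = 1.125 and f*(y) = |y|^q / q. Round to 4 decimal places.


The conjugate exponent q satisfies 1/p + 1/q = 1.
p = 9, so q = 9/(9 - 1) = 1.125
|y|^q = 3.0598^1.125 = 3.5189
f*(3.0598) = 3.5189 / 1.125 = 3.1279


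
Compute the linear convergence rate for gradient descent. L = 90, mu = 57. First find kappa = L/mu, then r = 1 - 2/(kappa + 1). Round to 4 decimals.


Step 1: Compute the condition number.
kappa = L/mu = 90/57 = 1.5789
Step 2: Compute the convergence rate.
r = 1 - 2/(kappa + 1) = 1 - 2*mu/(L + mu) = (L - mu)/(L + mu) = 33/147 = 0.2245


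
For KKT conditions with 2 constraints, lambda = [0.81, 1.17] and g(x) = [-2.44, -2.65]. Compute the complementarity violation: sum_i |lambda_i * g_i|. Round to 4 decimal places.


KKT complementary slackness check:
lambda_1 * g_1 = 0.81 * -2.44 = -1.9764
lambda_2 * g_2 = 1.17 * -2.65 = -3.1005
Total violation = 1.9764 + 3.1005 = 5.0769


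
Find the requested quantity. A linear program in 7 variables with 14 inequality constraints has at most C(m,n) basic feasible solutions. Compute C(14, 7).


Each vertex corresponds to some choice of n active constraints out of m, so the number of vertices is at most C(m, n) = m! / (n!(m-n)!).
m = 14, n = 7
Numerator: 14 * 13 * 12 * 11 * 10 * 9 * 8
Denominator: 7! = 5040
C(14, 7) = 3432


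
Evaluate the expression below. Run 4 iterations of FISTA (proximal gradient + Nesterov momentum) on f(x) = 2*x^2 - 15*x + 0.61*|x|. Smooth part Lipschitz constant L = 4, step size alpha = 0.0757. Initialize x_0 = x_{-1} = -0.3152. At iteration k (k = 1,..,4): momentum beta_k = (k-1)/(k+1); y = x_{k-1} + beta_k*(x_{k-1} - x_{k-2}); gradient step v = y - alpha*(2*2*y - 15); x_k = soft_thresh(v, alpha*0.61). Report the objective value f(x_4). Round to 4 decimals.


FISTA on f(x) = 2*x^2 - 15*x + 0.61*|x|
L = 4, alpha = 0.0757
Iteration 1: beta = 0.0, y = -0.3152 + 0.0*(-0.3152 + 0.3152) = -0.3152
  grad(y) = -16.2608, v = y - alpha*grad = 0.9157
  prox(v) = soft_thresh(0.9157, 0.0462) = 0.8696
Iteration 2: beta = 0.3333, y = 0.8696 + 0.3333*(0.8696 + 0.3152) = 1.2645
  grad(y) = -9.9421, v = y - alpha*grad = 2.0171
  prox(v) = soft_thresh(2.0171, 0.0462) = 1.9709
Iteration 3: beta = 0.5, y = 1.9709 + 0.5*(1.9709 - 0.8696) = 2.5216
  grad(y) = -4.9136, v = y - alpha*grad = 2.8936
  prox(v) = soft_thresh(2.8936, 0.0462) = 2.8474
Iteration 4: beta = 0.6, y = 2.8474 + 0.6*(2.8474 - 1.9709) = 3.3733
  grad(y) = -1.507, v = y - alpha*grad = 3.4873
  prox(v) = soft_thresh(3.4873, 0.0462) = 3.4412
f(x_4) = 2*3.4412^2 - 15*3.4412 + 0.61*|3.4412| = -25.8351


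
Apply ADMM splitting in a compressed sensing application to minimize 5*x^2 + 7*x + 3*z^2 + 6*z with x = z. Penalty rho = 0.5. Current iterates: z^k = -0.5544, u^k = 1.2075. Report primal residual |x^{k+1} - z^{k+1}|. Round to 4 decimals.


ADMM iteration with rho = 0.5, z^k = -0.5544, u^k = 1.2075
Step 1: x-update.
Minimize 5*x^2 + 7*x + (0.5/2)*(x + 0.5544 + 1.2075)^2
FOC: (2*5 + 0.5)*x = -7 + 0.5*(-0.5544 - 1.2075)
x^{k+1} = -0.7506
Step 2: z-update.
Minimize 3*z^2 + 6*z + (0.5/2)*(-0.7506 - z + 1.2075)^2
FOC: (2*3 + 0.5)*z = -6 + 0.5*(-0.7506 + 1.2075)
z^{k+1} = -0.8879
Step 3: u-update.
u^{k+1} = 1.2075 - 0.7506 + 0.8879 = 1.3449
Step 4: Primal residual = |-0.7506 + 0.8879| = 0.1374


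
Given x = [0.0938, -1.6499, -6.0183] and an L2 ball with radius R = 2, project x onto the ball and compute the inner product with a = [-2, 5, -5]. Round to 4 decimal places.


Step 1: Compute ||x|| (intermediates to 6 decimals).
||x|| = sqrt(0.0938^2 + (-1.6499)^2 + (-6.0183)^2) = 6.241066
Step 2: Project.
Since ||x|| > R, scale = R/||x|| = 2/6.241066 = 0.320458, proj(x) = scale * x
proj(x) = [0.030059, -0.528724, -1.928612]
Step 3: Dot product.
a^T * proj(x) = -2*0.030059 + 5*(-0.528724) - 5*(-1.928612) = 6.9393


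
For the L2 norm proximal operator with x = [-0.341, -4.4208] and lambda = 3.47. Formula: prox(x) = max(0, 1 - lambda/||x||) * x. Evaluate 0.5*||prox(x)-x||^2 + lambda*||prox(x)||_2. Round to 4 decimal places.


Step 1: Compute ||x||.
||x|| = 4.4339
Step 2: Compute scaling factor.
scale = max(0, 1 - 3.47/4.4339) = 0.2174
Step 3: prox(x) = [-0.0741, -0.9611]
||prox(x)|| = 0.9639
Step 4: Proximal objective.
0.5*||prox-x||^2 = 6.0205
lambda*||prox|| = 3.3447
Total = 9.3653


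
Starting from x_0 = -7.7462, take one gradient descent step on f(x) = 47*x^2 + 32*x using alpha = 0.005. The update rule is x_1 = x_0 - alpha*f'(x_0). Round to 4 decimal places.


We compute the gradient at x_0 and apply the update.
f'(x) = 94*x + 32
f'(-7.7462) = 94*-7.7462 + 32 = -696.1428
x_1 = -7.7462 - 0.005*-696.1428 = -4.2655


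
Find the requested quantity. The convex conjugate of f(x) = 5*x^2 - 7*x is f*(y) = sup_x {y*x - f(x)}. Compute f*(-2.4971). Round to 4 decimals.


f*(y) = sup_x {y*x - a*x^2 - b*x} = sup_x {(y-b)*x - a*x^2}
FOC: (y - b) - 2a*x = 0 => x* = (y - b)/(2a)
x* = (-2.4971 + 7)/(2*5) = 0.4503
f*(-2.4971) = (y-b)^2/(4a) = (-2.4971 + 7)^2/(4*5)
= 20.2761/20 = 1.0138


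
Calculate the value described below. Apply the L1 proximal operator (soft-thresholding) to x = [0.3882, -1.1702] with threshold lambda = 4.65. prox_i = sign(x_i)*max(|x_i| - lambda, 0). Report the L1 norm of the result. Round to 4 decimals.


Soft-thresholding with lambda = 4.65:
prox(0.3882) = sign(0.3882)*max(|0.3882| - 4.65, 0) = 0.0
prox(-1.1702) = sign(-1.1702)*max(|-1.1702| - 4.65, 0) = 0.0
prox(x) = [0.0, 0.0]
||prox(x)||_1 = 0.0 + 0.0 = 0.0


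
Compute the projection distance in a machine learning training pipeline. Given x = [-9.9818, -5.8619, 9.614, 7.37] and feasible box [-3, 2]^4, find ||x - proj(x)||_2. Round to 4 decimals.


Project each component onto [-3, 2].
clip(-9.9818) = -3.0, clip(-5.8619) = -3.0, clip(9.614) = 2.0, clip(7.37) = 2.0
Projection = [-3.0, -3.0, 2.0, 2.0]
Squared diffs: [48.7455, 8.1905, 57.973, 28.8369]
Distance = sqrt(143.7459) = 11.9894


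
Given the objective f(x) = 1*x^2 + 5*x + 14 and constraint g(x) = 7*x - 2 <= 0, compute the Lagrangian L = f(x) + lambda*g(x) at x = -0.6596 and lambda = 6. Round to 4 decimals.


Step 1: Evaluate f(x).
f(-0.6596) = 1*(-0.6596)^2 + 5*(-0.6596) + 14 = 11.1371
Step 2: Evaluate g(x).
g(-0.6596) = 7*-0.6596 - 2 = -6.6172
Step 3: Compute Lagrangian.
L = 11.1371 + 6*-6.6172 = -28.5661


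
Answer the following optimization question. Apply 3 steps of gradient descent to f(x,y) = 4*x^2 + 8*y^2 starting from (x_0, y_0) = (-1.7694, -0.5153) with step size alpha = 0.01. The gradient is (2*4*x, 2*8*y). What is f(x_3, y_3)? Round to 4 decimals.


Gradient descent on f(x,y) = 4*x^2 + 8*y^2.
Starting point: (-1.7694, -0.5153), alpha = 0.01
Step 1: grad_x = 2*4*-1.7694 = -14.1552, grad_y = 2*8*-0.5153 = -8.2448
  x_1 = -1.7694 - 0.01*-14.1552 = -1.6278
  y_1 = -0.5153 - 0.01*-8.2448 = -0.4329
Step 2: grad_x = 2*4*-1.6278 = -13.0228, grad_y = 2*8*-0.4329 = -6.9256
  x_2 = -1.6278 - 0.01*-13.0228 = -1.4976
  y_2 = -0.4329 - 0.01*-6.9256 = -0.3636
Step 3: grad_x = 2*4*-1.4976 = -11.981, grad_y = 2*8*-0.3636 = -5.8175
  x_3 = -1.4976 - 0.01*-11.981 = -1.3778
  y_3 = -0.3636 - 0.01*-5.8175 = -0.3054
f(-1.3778, -0.3054) = 4*(-1.3778)^2 + 8*(-0.3054)^2 = 8.3397


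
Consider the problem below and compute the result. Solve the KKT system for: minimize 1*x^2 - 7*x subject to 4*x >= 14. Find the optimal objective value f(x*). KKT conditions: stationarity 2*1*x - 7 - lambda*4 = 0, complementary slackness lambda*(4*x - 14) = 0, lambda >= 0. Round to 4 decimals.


Step 1: Try lambda = 0 (constraint inactive).
Stationarity: 2*1*x - 7 = 0
x* = 7/(2*1) = 3.5
Check constraint: 4*3.5 = 14.0 >= 14 -- satisfied.
Step 2: Compute optimal value.
f(x*) = 1*3.5^2 - 7*3.5 = -12.25


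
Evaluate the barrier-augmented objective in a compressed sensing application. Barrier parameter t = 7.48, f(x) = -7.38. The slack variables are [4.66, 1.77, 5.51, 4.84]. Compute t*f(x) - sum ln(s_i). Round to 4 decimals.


Step 1: Compute log-barrier.
ln values: [1.539, 0.571, 1.7066, 1.5769]
phi = -(1.539 + 0.571 + 1.7066 + 1.5769) = -5.3935
Step 2: Compute augmented objective.
t*f(x) = 7.48*-7.38 = -55.2024
Total = -55.2024 - 5.3935 = -60.5959


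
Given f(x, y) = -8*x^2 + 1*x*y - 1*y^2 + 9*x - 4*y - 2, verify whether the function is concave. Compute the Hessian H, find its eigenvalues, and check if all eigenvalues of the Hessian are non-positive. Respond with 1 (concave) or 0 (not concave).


The Hessian of f(x,y) = -8*x^2 + 1*x*y - 1*y^2 + 9*x - 4*y - 2 is:
H = [[-16, 1], [1, -2]]
Trace = -16 - 2 = -18
Determinant = -16*-2 - (1)^2 = 31
Discriminant = (-18)^2 - 4*31 = 200.0
Eigenvalues: lambda_1 = -16.0711, lambda_2 = -1.9289
The function is concave.

1


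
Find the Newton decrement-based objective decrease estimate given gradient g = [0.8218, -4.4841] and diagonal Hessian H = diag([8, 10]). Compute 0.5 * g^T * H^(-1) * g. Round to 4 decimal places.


Step 1: H is diagonal, so H^(-1) * g = [0.1027, -0.4484].
Step 2: g^T H^(-1) g = sum_i g_i^2 / H_ii
  = (0.8218)^2/8 + (-4.4841)^2/10
  = 0.0844 + 2.0107 = 2.0951
Step 3: Objective decrease = 0.5 * g^T H^(-1) g = 1.0476


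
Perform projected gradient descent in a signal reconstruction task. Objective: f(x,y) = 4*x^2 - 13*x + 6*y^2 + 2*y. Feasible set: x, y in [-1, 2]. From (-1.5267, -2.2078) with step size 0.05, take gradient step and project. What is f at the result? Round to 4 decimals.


Step 1: Compute gradient at (-1.5267, -2.2078).
grad_x = 2*4*-1.5267 - 13 = -25.2136
grad_y = 2*6*-2.2078 + 2 = -24.4936
Step 2: Gradient step.
x_raw = -1.5267 - 0.05*-25.2136 = -0.266
y_raw = -2.2078 - 0.05*-24.4936 = -0.9831
Step 3: Project onto [-1, 2].
x_proj = clip(-0.266) = -0.266
y_proj = clip(-0.9831) = -0.9831
Step 4: Evaluate f.
f(-0.266, -0.9831) = 7.5742


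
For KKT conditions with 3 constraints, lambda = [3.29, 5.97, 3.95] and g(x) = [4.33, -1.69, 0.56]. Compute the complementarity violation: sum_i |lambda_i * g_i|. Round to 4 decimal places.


KKT complementary slackness check:
lambda_1 * g_1 = 3.29 * 4.33 = 14.2457
lambda_2 * g_2 = 5.97 * -1.69 = -10.0893
lambda_3 * g_3 = 3.95 * 0.56 = 2.212
Total violation = 14.2457 + 10.0893 + 2.212 = 26.547


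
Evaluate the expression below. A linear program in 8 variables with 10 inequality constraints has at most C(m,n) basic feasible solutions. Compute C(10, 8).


Each vertex corresponds to some choice of n active constraints out of m, so the number of vertices is at most C(m, n) = m! / (n!(m-n)!).
m = 10, n = 8
Numerator: 10 * 9 * 8 * 7 * 6 * 5 * 4 * 3
Denominator: 8! = 40320
C(10, 8) = 45


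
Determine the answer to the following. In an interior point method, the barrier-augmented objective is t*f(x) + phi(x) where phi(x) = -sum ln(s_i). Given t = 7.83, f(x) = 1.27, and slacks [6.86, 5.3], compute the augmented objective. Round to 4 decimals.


Step 1: Compute log-barrier.
ln values: [1.9257, 1.6677]
phi = -(1.9257 + 1.6677) = -3.5934
Step 2: Compute augmented objective.
t*f(x) = 7.83*1.27 = 9.9441
Total = 9.9441 - 3.5934 = 6.3507


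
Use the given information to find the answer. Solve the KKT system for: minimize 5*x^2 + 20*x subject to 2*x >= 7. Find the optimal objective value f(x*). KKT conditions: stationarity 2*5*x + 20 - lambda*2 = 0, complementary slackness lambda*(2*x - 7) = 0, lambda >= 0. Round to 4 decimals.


Step 1: Try lambda = 0 (constraint inactive).
x_unc = -20/(2*5) = -2.0
Check: 2*-2.0 = -4.0 < 7 -- violated!
Step 2: Constraint must be active: 2*x = 7
x* = 7/2 = 3.5
lambda = (2*5*3.5 + 20)/2 = 27.5
Step 3: Compute optimal value.
f(x*) = 5*3.5^2 + 20*3.5 = 131.25


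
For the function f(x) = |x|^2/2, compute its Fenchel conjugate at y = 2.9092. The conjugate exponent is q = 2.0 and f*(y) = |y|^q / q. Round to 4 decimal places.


The conjugate exponent q satisfies 1/p + 1/q = 1.
p = 2, so q = 2/(2 - 1) = 2.0
|y|^q = 2.9092^2.0 = 8.4634
f*(2.9092) = 8.4634 / 2.0 = 4.2317


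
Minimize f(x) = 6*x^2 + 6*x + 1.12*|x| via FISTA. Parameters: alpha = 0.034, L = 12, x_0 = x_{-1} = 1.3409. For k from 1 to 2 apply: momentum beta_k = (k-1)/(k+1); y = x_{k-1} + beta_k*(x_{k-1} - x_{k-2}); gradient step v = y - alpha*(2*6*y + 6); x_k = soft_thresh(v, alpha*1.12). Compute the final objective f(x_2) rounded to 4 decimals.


FISTA on f(x) = 6*x^2 + 6*x + 1.12*|x|
L = 12, alpha = 0.034
Iteration 1: beta = 0.0, y = 1.3409 + 0.0*(1.3409 - 1.3409) = 1.3409
  grad(y) = 22.0908, v = y - alpha*grad = 0.5898
  prox(v) = soft_thresh(0.5898, 0.0381) = 0.5517
Iteration 2: beta = 0.3333, y = 0.5517 + 0.3333*(0.5517 - 1.3409) = 0.2887
  grad(y) = 9.4641, v = y - alpha*grad = -0.0331
  prox(v) = soft_thresh(-0.0331, 0.0381) = 0.0
f(x_2) = 6*0.0^2 + 6*0.0 + 1.12*|0.0| = 0.0


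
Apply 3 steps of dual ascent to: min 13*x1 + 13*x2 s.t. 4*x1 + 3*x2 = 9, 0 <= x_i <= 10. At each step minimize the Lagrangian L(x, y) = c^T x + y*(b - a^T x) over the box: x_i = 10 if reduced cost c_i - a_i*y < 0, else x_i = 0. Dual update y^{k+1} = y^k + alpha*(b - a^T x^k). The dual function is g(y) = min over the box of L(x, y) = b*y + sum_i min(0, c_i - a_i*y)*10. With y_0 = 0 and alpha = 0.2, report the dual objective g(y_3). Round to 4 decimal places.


Dual ascent for LP: min 13*x1 + 13*x2, 4*x1 + 3*x2 = 9, 0 <= x_i <= 10
Step 1: y^k = 0.0, reduced costs: (13.0, 13.0)
  x^k = (0.0, 0.0), subgradient = b - a^T x = 9.0
  y^{k+1} = 0.0 + 0.2*9.0 = 1.8
Step 2: y^k = 1.8, reduced costs: (5.8, 7.6)
  x^k = (0.0, 0.0), subgradient = b - a^T x = 9.0
  y^{k+1} = 1.8 + 0.2*9.0 = 3.6
Step 3: y^k = 3.6, reduced costs: (-1.4, 2.2)
  x^k = (10.0, 0.0), subgradient = b - a^T x = -31.0
  y^{k+1} = 3.6 + 0.2*-31.0 = -2.6
Dual objective at y_3 = -2.6: reduced costs (23.4, 20.8), box minimizer x = (0.0, 0.0)
g(y_3) = b*y + (c1 - a1*y)*x1 + (c2 - a2*y)*x2 = 9*(-2.6) + 23.4*0.0 + 20.8*0.0 = -23.4 + 0.0 + 0.0 = -23.4
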